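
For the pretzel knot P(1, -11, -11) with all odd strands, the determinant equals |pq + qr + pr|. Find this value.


Step 1: Compute pq + qr + pr.
pq = 1*(-11) = -11
qr = (-11)*(-11) = 121
pr = 1*(-11) = -11
pq + qr + pr = -11 + 121 + (-11) = 99
Step 2: Take absolute value.
det(P(1,-11,-11)) = |99| = 99

99


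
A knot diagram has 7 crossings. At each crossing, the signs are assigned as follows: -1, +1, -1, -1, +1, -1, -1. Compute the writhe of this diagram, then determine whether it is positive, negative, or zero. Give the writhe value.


Step 1: Count positive crossings (+1).
Positive crossings: 2
Step 2: Count negative crossings (-1).
Negative crossings: 5
Step 3: Writhe = (positive) - (negative)
w = 2 - 5 = -3
Step 4: |w| = 3, and w is negative

-3


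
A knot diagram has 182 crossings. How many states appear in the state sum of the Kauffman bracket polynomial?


Each crossing contributes 2 choices (A-smoothing or B-smoothing).
Total states = 2^182 = 6129982163463555433433388108601236734474956488734408704

6129982163463555433433388108601236734474956488734408704


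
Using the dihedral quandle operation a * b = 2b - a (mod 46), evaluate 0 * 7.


0 * 7 = 2*7 - 0 mod 46
= 14 - 0 mod 46
= 14 mod 46 = 14

14


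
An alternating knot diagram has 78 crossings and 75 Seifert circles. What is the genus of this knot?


For alternating knots, g = (c - s + 1)/2.
= (78 - 75 + 1)/2
= 4/2 = 2

2


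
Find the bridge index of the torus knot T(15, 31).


The bridge number of T(p,q) is min(p,q).
min(15, 31) = 15

15


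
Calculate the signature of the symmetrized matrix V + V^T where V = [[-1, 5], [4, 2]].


Step 1: V + V^T = [[-2, 9], [9, 4]]
Step 2: trace = 2, det = -89
Step 3: Discriminant = 2^2 - 4*(-89) = 360
Step 4: Eigenvalues: 10.4868, -8.48683
Step 5: Signature = (# positive eigenvalues) - (# negative eigenvalues) = 0

0


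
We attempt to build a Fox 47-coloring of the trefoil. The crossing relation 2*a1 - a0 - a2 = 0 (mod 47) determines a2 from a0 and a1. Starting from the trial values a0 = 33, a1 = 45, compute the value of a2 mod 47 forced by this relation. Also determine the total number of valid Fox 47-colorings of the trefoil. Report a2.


Step 1: Apply the given crossing relation 2*a1 - a0 - a2 = 0 (mod 47).
  a2 = 2*a1 - a0 mod 47
  a2 = 2*45 - 33 mod 47
  a2 = 90 - 33 mod 47
  a2 = 57 mod 47 = 10
Step 2: The trefoil has determinant 3.
  Number of Fox p-colorings (p prime) is p^2 if p = 3, else p.
  Since 47 does not divide 3, only trivial (constant) colorings exist.
  (So the trial a0 = 33, a1 = 45 with a0 != a1 does NOT extend to a valid coloring of the whole trefoil: the other two crossing relations require 3*(a1 - a0) = 0 (mod 47), which fails.)
  Total colorings = 47
Step 3: a2 = 10, total Fox 47-colorings = 47

10


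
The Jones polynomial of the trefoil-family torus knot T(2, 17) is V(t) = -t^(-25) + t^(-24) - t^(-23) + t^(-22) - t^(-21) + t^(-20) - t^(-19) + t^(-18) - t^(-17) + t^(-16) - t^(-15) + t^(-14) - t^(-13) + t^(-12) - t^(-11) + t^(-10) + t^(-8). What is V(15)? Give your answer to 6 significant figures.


Substituting t = 15 into V(t) = -t^(-25) + t^(-24) - t^(-23) + t^(-22) - t^(-21) + t^(-20) - t^(-19) + t^(-18) - t^(-17) + t^(-16) - t^(-15) + t^(-14) - t^(-13) + t^(-12) - t^(-11) + t^(-10) + t^(-8):
  (-)t^(-25) = -3.96021e-30
  (+)t^(-24) = 5.94032e-29
  (-)t^(-23) = -8.91048e-28
  (+)t^(-22) = 1.33657e-26
  (-)t^(-21) = -2.00486e-25
  (+)t^(-20) = 3.00729e-24
  (-)t^(-19) = -4.51093e-23
  (+)t^(-18) = 6.76639e-22
  (-)t^(-17) = -1.01496e-20
  (+)t^(-16) = 1.52244e-19
  (-)t^(-15) = -2.28366e-18
  (+)t^(-14) = 3.42549e-17
  (-)t^(-13) = -5.13823e-16
  (+)t^(-12) = 7.70735e-15
  (-)t^(-11) = -1.1561e-13
  (+)t^(-10) = 1.73415e-12
  (+)t^(-8) = 3.90184e-10
Sum = (-3.96021e-30) + (5.94032e-29) + (-8.91048e-28) + (1.33657e-26) + (-2.00486e-25) + (3.00729e-24) + (-4.51093e-23) + (6.76639e-22) + (-1.01496e-20) + (1.52244e-19) + (-2.28366e-18) + (3.42549e-17) + (-5.13823e-16) + (7.70735e-15) + (-1.1561e-13) + (1.73415e-12) + (3.90184e-10)
= 3.918101915e-10
Rounded to 6 significant figures: 3.9181e-10

3.9181e-10


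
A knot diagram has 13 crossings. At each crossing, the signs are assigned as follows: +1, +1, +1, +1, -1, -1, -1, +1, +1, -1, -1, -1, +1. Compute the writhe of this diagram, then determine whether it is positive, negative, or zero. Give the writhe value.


Step 1: Count positive crossings (+1).
Positive crossings: 7
Step 2: Count negative crossings (-1).
Negative crossings: 6
Step 3: Writhe = (positive) - (negative)
w = 7 - 6 = 1
Step 4: |w| = 1, and w is positive

1


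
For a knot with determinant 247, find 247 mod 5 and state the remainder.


Step 1: A knot is p-colorable if and only if p divides its determinant.
Step 2: Compute 247 mod 5.
247 = 49 * 5 + 2
Step 3: 247 mod 5 = 2
Step 4: The knot is 5-colorable: no

2


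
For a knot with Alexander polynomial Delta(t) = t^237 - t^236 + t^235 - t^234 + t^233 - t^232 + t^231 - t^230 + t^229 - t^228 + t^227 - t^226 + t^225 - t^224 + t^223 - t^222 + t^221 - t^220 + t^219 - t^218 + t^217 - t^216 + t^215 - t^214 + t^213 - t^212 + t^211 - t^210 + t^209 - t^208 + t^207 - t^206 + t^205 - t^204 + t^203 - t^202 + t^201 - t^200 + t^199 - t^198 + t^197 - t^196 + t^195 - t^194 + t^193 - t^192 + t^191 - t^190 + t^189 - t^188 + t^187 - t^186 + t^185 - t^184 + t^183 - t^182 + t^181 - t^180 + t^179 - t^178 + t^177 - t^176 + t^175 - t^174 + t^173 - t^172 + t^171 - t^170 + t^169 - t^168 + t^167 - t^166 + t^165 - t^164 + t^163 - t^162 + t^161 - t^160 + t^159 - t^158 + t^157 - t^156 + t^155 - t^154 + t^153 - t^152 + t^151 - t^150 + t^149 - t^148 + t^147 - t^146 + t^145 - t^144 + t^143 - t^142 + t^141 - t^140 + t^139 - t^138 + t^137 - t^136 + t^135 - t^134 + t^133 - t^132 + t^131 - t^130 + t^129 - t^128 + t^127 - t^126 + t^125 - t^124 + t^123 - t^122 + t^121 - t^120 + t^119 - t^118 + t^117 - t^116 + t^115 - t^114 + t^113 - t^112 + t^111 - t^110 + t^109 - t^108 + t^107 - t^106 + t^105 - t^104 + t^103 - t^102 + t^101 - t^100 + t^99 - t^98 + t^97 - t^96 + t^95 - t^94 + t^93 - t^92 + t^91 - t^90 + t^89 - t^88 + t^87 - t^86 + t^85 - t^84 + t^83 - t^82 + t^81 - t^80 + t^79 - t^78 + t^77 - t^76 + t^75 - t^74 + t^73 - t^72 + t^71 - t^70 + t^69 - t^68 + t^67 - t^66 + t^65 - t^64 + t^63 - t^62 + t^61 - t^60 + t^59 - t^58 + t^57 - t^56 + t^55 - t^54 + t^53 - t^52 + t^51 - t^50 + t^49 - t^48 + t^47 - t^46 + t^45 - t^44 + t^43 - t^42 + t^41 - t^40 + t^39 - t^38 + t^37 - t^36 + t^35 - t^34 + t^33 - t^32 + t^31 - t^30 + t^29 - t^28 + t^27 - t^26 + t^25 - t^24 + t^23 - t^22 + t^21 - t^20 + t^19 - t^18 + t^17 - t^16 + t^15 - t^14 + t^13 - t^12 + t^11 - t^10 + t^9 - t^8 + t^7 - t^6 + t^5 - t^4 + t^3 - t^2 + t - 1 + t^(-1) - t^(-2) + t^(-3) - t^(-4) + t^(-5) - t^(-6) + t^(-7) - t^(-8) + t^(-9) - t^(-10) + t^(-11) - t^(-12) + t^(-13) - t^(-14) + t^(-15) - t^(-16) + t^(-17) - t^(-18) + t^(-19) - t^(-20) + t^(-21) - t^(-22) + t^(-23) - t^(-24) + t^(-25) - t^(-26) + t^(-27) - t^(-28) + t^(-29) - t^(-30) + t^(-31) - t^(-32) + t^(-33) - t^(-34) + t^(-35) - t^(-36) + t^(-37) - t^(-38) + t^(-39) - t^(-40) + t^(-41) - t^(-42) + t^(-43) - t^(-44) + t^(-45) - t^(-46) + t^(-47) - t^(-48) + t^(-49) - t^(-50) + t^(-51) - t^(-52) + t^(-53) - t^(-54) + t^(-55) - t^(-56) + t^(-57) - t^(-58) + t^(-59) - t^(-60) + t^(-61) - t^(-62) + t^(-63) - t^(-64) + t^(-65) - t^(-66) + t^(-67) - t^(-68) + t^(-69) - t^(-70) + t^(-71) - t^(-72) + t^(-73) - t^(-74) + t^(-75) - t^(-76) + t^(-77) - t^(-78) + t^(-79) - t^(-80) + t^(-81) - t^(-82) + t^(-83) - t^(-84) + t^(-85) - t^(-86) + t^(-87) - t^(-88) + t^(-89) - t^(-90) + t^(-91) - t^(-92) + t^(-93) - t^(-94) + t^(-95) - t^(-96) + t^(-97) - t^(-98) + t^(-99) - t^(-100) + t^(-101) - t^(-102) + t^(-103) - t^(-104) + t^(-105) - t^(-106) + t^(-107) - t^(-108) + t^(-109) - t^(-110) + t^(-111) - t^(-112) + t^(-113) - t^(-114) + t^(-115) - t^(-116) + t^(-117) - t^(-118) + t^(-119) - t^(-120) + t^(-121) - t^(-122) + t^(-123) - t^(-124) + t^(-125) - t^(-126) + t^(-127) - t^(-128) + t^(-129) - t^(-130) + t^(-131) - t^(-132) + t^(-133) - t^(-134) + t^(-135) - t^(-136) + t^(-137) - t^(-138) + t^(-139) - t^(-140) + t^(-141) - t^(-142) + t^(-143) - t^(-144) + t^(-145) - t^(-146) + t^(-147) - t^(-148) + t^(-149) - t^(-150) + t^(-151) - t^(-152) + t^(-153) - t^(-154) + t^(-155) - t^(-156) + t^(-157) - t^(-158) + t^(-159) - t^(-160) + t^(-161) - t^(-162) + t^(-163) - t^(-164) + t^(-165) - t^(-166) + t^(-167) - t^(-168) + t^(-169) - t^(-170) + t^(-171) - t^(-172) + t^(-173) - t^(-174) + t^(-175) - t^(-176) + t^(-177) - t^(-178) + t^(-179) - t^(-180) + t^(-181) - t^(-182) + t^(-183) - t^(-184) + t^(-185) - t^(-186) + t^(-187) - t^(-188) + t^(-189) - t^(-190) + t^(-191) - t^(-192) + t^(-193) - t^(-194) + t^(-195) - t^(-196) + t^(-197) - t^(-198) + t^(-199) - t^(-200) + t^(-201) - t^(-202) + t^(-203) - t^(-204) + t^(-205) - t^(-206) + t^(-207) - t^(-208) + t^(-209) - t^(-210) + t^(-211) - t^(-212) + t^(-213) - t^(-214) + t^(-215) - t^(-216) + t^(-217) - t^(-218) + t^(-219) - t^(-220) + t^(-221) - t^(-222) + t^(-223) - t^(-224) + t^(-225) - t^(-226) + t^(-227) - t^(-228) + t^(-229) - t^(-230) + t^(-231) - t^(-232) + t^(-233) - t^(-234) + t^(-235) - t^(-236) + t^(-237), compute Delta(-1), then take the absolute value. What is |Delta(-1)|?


Step 1: The polynomial has 475 terms with alternating signs, exponents from 237 down to -237.
Step 2: Substitute t = -1. The i-th term has coefficient (-1)^i and exponent (m-i),
  so its value is (-1)^i * (-1)^(m-i) = (-1)^m = -1 for every i.
Step 3: All 475 terms equal -1, so Delta(-1) = 475 * (-1) = -475
Step 4: |Delta(-1)| = 475

475


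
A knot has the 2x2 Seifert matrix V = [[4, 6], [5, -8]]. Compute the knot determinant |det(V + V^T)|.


Step 1: Form V + V^T where V = [[4, 6], [5, -8]]
  V^T = [[4, 5], [6, -8]]
  V + V^T = [[8, 11], [11, -16]]
Step 2: det(V + V^T) = 8*(-16) - 11*11
  = -128 - 121 = -249
Step 3: Knot determinant = |det(V + V^T)| = |-249| = 249

249


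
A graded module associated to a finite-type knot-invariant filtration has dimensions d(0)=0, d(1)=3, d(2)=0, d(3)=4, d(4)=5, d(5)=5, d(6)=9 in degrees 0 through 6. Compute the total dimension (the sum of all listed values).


Total dimension = d(0) + d(1) + ... + d(6)
= 0 + 3 + 0 + 4 + 5 + 5 + 9
= 26

26


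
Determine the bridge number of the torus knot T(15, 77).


The bridge number of T(p,q) is min(p,q).
min(15, 77) = 15

15


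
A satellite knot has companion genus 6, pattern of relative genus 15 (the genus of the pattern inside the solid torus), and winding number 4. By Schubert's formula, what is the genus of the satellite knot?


Schubert: g(satellite) = g_rel(pattern) + |winding| * g(companion),
where g_rel(pattern) is the genus of the pattern relative to the solid torus.
= 15 + 4 * 6
= 15 + 24 = 39

39


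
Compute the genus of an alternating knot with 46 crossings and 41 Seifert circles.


For alternating knots, g = (c - s + 1)/2.
= (46 - 41 + 1)/2
= 6/2 = 3

3


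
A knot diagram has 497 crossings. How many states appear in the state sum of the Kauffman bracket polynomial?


Each crossing contributes 2 choices (A-smoothing or B-smoothing).
Total states = 2^497 = 409173825987017733751648712103449894027080255755383098685411421012016724550584319360408761540738019643860835515945008876152157068235674131666065948672

409173825987017733751648712103449894027080255755383098685411421012016724550584319360408761540738019643860835515945008876152157068235674131666065948672


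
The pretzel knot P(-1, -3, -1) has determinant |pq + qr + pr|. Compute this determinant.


Step 1: Compute pq + qr + pr.
pq = (-1)*(-3) = 3
qr = (-3)*(-1) = 3
pr = (-1)*(-1) = 1
pq + qr + pr = 3 + 3 + 1 = 7
Step 2: Take absolute value.
det(P(-1,-3,-1)) = |7| = 7

7


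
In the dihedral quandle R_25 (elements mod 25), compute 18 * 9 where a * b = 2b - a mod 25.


18 * 9 = 2*9 - 18 mod 25
= 18 - 18 mod 25
= 0 mod 25 = 0

0


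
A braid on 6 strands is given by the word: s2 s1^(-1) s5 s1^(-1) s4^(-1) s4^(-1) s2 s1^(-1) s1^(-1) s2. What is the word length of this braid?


The word length counts the number of generators (including inverses).
Listing each generator: s2, s1^(-1), s5, s1^(-1), s4^(-1), s4^(-1), s2, s1^(-1), s1^(-1), s2
There are 10 generators in this braid word.

10


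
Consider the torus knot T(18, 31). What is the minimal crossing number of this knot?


For a torus knot T(p, q) with gcd(p,q)=1,
the crossing number is min(p*(q-1), q*(p-1)).
p*(q-1) = 18*30 = 540
q*(p-1) = 31*17 = 527
min(540, 527) = 527

527


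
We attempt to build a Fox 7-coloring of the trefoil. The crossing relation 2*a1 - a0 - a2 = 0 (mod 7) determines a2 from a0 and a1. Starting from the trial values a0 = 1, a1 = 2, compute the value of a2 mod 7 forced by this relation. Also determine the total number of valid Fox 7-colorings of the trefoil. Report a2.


Step 1: Apply the given crossing relation 2*a1 - a0 - a2 = 0 (mod 7).
  a2 = 2*a1 - a0 mod 7
  a2 = 2*2 - 1 mod 7
  a2 = 4 - 1 mod 7
  a2 = 3 mod 7 = 3
Step 2: The trefoil has determinant 3.
  Number of Fox p-colorings (p prime) is p^2 if p = 3, else p.
  Since 7 does not divide 3, only trivial (constant) colorings exist.
  (So the trial a0 = 1, a1 = 2 with a0 != a1 does NOT extend to a valid coloring of the whole trefoil: the other two crossing relations require 3*(a1 - a0) = 0 (mod 7), which fails.)
  Total colorings = 7
Step 3: a2 = 3, total Fox 7-colorings = 7

3


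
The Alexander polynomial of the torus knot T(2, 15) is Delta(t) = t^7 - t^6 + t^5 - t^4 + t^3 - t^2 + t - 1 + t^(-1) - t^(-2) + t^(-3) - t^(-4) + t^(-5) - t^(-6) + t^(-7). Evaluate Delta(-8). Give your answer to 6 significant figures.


Substituting t = -8 into Delta(t) = t^7 - t^6 + t^5 - t^4 + t^3 - t^2 + t - 1 + t^(-1) - t^(-2) + t^(-3) - t^(-4) + t^(-5) - t^(-6) + t^(-7):
Term values: (-2097152) + (-262144) + (-32768) + (-4096) + (-512) + (-64) + (-8) + (-1) + (-0.125) + (-0.015625) + (-0.00195312) + (-0.000244141) + (-3.05176e-05) + (-3.8147e-06) + (-4.76837e-07)
Sum = -2396745.143
Rounded to 6 significant figures: -2.39675e+06

-2.39675e+06


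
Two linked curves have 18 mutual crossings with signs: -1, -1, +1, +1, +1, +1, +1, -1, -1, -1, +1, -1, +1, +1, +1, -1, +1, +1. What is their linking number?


Step 1: Count positive crossings: 11
Step 2: Count negative crossings: 7
Step 3: Sum of signs = 11 - 7 = 4
Step 4: Linking number = sum/2 = 4/2 = 2

2


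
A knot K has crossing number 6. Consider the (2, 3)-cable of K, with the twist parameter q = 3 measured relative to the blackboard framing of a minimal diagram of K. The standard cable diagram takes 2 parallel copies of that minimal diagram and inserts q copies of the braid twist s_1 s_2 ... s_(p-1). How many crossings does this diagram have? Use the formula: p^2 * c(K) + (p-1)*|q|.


Step 1: Each of the c(K) crossings of the companion diagram becomes p*p = p^2 crossings among the p parallel strands, and each of the |q| twists s_1 s_2 ... s_(p-1) adds (p-1) crossings.
  Crossings = p^2 * c(K) + (p-1)*|q|
Step 2: = 2^2 * 6 + (2-1)*3
Step 3: = 4*6 + 1*3
Step 4: = 24 + 3 = 27

27


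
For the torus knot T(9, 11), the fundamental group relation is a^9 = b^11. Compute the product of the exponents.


The relation is a^9 = b^11.
Product of exponents = 9 * 11
= 99

99


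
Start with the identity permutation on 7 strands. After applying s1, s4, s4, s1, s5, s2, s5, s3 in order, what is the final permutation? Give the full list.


Starting with identity [1, 2, 3, 4, 5, 6, 7].
Apply generators in sequence:
  After s1: [2, 1, 3, 4, 5, 6, 7]
  After s4: [2, 1, 3, 5, 4, 6, 7]
  After s4: [2, 1, 3, 4, 5, 6, 7]
  After s1: [1, 2, 3, 4, 5, 6, 7]
  After s5: [1, 2, 3, 4, 6, 5, 7]
  After s2: [1, 3, 2, 4, 6, 5, 7]
  After s5: [1, 3, 2, 4, 5, 6, 7]
  After s3: [1, 3, 4, 2, 5, 6, 7]
Final permutation: [1, 3, 4, 2, 5, 6, 7]

[1, 3, 4, 2, 5, 6, 7]


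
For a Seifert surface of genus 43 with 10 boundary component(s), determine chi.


chi = 2 - 2g - b
= 2 - 2*43 - 10
= 2 - 86 - 10 = -94

-94


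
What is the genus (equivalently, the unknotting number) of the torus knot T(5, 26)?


For a torus knot T(p,q), both the unknotting number and genus equal (p-1)(q-1)/2.
= (5-1)(26-1)/2
= 4*25/2
= 100/2 = 50

50


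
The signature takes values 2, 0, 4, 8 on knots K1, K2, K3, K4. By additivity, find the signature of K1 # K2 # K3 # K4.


The signature is additive under connected sum.
signature(K1 # K2 # K3 # K4) = (2) + (0) + (4) + (8)
= 14

14


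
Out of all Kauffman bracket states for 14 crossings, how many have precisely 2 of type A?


We choose which 2 of 14 crossings get A-smoothings.
C(14, 2) = 14! / (2! * 12!)
= 91

91


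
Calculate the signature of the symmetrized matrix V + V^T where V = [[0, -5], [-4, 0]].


Step 1: V + V^T = [[0, -9], [-9, 0]]
Step 2: trace = 0, det = -81
Step 3: Discriminant = 0^2 - 4*(-81) = 324
Step 4: Eigenvalues: 9, -9
Step 5: Signature = (# positive eigenvalues) - (# negative eigenvalues) = 0

0


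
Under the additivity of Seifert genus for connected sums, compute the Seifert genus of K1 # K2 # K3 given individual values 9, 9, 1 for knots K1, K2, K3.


The Seifert genus is additive under connected sum.
Seifert genus(K1 # K2 # K3) = (9) + (9) + (1)
= 19

19


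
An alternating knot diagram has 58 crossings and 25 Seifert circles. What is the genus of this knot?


For alternating knots, g = (c - s + 1)/2.
= (58 - 25 + 1)/2
= 34/2 = 17

17


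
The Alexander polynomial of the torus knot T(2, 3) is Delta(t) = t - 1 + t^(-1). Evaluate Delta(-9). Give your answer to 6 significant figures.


Substituting t = -9 into Delta(t) = t - 1 + t^(-1):
Term values: (-9) + (-1) + (-0.111111)
Sum = -10.11111111
Rounded to 6 significant figures: -10.1111

-10.1111


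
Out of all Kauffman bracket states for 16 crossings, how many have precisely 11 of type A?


We choose which 11 of 16 crossings get A-smoothings.
C(16, 11) = 16! / (11! * 5!)
= 4368

4368


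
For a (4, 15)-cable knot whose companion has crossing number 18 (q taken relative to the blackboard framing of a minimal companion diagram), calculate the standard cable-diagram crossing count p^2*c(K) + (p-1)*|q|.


Step 1: Each of the c(K) crossings of the companion diagram becomes p*p = p^2 crossings among the p parallel strands, and each of the |q| twists s_1 s_2 ... s_(p-1) adds (p-1) crossings.
  Crossings = p^2 * c(K) + (p-1)*|q|
Step 2: = 4^2 * 18 + (4-1)*15
Step 3: = 16*18 + 3*15
Step 4: = 288 + 45 = 333

333


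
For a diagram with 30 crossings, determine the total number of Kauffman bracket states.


Each crossing contributes 2 choices (A-smoothing or B-smoothing).
Total states = 2^30 = 1073741824

1073741824


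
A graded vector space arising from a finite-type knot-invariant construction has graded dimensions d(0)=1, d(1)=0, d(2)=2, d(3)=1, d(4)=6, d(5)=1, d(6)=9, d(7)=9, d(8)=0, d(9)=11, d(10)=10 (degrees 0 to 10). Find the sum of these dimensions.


Total dimension = d(0) + d(1) + ... + d(10)
= 1 + 0 + 2 + 1 + 6 + 1 + 9 + 9 + 0 + 11 + 10
= 50

50


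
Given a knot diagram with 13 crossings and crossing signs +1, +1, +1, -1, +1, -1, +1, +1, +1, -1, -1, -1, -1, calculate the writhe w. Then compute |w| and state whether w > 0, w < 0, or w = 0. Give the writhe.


Step 1: Count positive crossings (+1).
Positive crossings: 7
Step 2: Count negative crossings (-1).
Negative crossings: 6
Step 3: Writhe = (positive) - (negative)
w = 7 - 6 = 1
Step 4: |w| = 1, and w is positive

1


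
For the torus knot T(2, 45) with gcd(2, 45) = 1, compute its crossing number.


For a torus knot T(p, q) with gcd(p,q)=1,
the crossing number is min(p*(q-1), q*(p-1)).
p*(q-1) = 2*44 = 88
q*(p-1) = 45*1 = 45
min(88, 45) = 45

45


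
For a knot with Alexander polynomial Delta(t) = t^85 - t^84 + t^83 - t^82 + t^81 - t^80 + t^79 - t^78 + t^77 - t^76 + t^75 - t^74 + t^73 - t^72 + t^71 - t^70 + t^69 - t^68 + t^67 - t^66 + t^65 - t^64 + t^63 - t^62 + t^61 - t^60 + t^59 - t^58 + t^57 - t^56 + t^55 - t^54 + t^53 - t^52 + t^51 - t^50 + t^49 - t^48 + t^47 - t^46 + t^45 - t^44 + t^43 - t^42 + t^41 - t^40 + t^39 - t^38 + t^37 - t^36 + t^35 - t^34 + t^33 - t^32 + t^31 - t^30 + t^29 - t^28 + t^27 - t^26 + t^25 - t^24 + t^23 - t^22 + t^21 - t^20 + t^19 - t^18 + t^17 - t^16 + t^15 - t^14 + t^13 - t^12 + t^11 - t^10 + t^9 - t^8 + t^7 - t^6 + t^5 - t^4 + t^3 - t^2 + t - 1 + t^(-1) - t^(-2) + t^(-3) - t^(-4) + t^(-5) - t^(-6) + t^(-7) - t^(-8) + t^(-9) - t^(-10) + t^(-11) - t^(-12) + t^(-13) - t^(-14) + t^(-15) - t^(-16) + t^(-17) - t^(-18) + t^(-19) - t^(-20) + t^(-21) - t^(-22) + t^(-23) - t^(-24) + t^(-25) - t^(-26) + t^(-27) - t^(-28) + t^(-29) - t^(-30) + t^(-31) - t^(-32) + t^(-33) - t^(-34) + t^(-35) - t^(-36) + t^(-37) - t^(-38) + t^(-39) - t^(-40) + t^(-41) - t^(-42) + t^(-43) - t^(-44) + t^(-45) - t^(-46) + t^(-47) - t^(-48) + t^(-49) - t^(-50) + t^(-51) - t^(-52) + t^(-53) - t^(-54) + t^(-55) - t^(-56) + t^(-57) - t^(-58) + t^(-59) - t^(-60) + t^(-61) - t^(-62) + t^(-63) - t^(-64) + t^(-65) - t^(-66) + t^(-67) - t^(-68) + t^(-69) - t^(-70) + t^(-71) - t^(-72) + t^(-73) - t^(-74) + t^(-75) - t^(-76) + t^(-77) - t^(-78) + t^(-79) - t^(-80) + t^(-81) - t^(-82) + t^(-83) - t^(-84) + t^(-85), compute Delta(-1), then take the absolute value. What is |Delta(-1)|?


Step 1: The polynomial has 171 terms with alternating signs, exponents from 85 down to -85.
Step 2: Substitute t = -1. The i-th term has coefficient (-1)^i and exponent (m-i),
  so its value is (-1)^i * (-1)^(m-i) = (-1)^m = -1 for every i.
Step 3: All 171 terms equal -1, so Delta(-1) = 171 * (-1) = -171
Step 4: |Delta(-1)| = 171

171


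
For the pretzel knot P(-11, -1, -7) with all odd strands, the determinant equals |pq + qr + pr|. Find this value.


Step 1: Compute pq + qr + pr.
pq = (-11)*(-1) = 11
qr = (-1)*(-7) = 7
pr = (-11)*(-7) = 77
pq + qr + pr = 11 + 7 + 77 = 95
Step 2: Take absolute value.
det(P(-11,-1,-7)) = |95| = 95

95


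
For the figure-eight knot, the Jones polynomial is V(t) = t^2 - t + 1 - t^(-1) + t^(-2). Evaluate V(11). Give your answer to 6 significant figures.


Substituting t = 11 into V(t) = t^2 - t + 1 - t^(-1) + t^(-2):
  (+)t^(2) = 121
  (-)t^(1) = -11
  (+)t^(0) = 1
  (-)t^(-1) = -0.0909091
  (+)t^(-2) = 0.00826446
Sum = (121) + (-11) + (1) + (-0.0909091) + (0.00826446)
= 110.9173554
Rounded to 6 significant figures: 110.917

110.917


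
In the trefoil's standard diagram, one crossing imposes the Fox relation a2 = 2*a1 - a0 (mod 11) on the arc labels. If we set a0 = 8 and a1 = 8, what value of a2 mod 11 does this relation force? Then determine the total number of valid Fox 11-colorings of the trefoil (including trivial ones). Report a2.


Step 1: Apply the given crossing relation 2*a1 - a0 - a2 = 0 (mod 11).
  a2 = 2*a1 - a0 mod 11
  a2 = 2*8 - 8 mod 11
  a2 = 16 - 8 mod 11
  a2 = 8 mod 11 = 8
Step 2: The trefoil has determinant 3.
  Number of Fox p-colorings (p prime) is p^2 if p = 3, else p.
  Since 11 does not divide 3, only trivial (constant) colorings exist.
  (Here a0 = a1 = a2 = 8, the constant coloring, which is valid.)
  Total colorings = 11
Step 3: a2 = 8, total Fox 11-colorings = 11

8


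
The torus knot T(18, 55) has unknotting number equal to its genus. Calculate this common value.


For a torus knot T(p,q), both the unknotting number and genus equal (p-1)(q-1)/2.
= (18-1)(55-1)/2
= 17*54/2
= 918/2 = 459

459


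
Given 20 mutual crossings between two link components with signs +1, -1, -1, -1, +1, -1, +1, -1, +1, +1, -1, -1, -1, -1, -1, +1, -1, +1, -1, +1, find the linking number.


Step 1: Count positive crossings: 8
Step 2: Count negative crossings: 12
Step 3: Sum of signs = 8 - 12 = -4
Step 4: Linking number = sum/2 = -4/2 = -2

-2


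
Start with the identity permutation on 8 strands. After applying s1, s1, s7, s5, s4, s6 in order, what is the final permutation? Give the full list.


Starting with identity [1, 2, 3, 4, 5, 6, 7, 8].
Apply generators in sequence:
  After s1: [2, 1, 3, 4, 5, 6, 7, 8]
  After s1: [1, 2, 3, 4, 5, 6, 7, 8]
  After s7: [1, 2, 3, 4, 5, 6, 8, 7]
  After s5: [1, 2, 3, 4, 6, 5, 8, 7]
  After s4: [1, 2, 3, 6, 4, 5, 8, 7]
  After s6: [1, 2, 3, 6, 4, 8, 5, 7]
Final permutation: [1, 2, 3, 6, 4, 8, 5, 7]

[1, 2, 3, 6, 4, 8, 5, 7]


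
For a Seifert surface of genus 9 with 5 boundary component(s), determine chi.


chi = 2 - 2g - b
= 2 - 2*9 - 5
= 2 - 18 - 5 = -21

-21


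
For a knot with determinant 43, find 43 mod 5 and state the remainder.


Step 1: A knot is p-colorable if and only if p divides its determinant.
Step 2: Compute 43 mod 5.
43 = 8 * 5 + 3
Step 3: 43 mod 5 = 3
Step 4: The knot is 5-colorable: no

3


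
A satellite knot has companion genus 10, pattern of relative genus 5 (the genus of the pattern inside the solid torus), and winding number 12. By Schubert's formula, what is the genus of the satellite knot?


Schubert: g(satellite) = g_rel(pattern) + |winding| * g(companion),
where g_rel(pattern) is the genus of the pattern relative to the solid torus.
= 5 + 12 * 10
= 5 + 120 = 125

125


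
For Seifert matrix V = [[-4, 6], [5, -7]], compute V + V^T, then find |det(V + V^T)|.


Step 1: Form V + V^T where V = [[-4, 6], [5, -7]]
  V^T = [[-4, 5], [6, -7]]
  V + V^T = [[-8, 11], [11, -14]]
Step 2: det(V + V^T) = (-8)*(-14) - 11*11
  = 112 - 121 = -9
Step 3: Knot determinant = |det(V + V^T)| = |-9| = 9

9


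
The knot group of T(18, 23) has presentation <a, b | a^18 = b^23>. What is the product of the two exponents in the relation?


The relation is a^18 = b^23.
Product of exponents = 18 * 23
= 414

414


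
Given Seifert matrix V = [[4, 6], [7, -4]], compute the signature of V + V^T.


Step 1: V + V^T = [[8, 13], [13, -8]]
Step 2: trace = 0, det = -233
Step 3: Discriminant = 0^2 - 4*(-233) = 932
Step 4: Eigenvalues: 15.2643, -15.2643
Step 5: Signature = (# positive eigenvalues) - (# negative eigenvalues) = 0

0


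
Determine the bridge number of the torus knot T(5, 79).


The bridge number of T(p,q) is min(p,q).
min(5, 79) = 5

5


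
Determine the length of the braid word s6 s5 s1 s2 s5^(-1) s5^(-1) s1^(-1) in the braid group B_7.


The word length counts the number of generators (including inverses).
Listing each generator: s6, s5, s1, s2, s5^(-1), s5^(-1), s1^(-1)
There are 7 generators in this braid word.

7


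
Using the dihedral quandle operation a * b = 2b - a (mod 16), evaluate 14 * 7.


14 * 7 = 2*7 - 14 mod 16
= 14 - 14 mod 16
= 0 mod 16 = 0

0


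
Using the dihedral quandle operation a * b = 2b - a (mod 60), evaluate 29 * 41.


29 * 41 = 2*41 - 29 mod 60
= 82 - 29 mod 60
= 53 mod 60 = 53

53


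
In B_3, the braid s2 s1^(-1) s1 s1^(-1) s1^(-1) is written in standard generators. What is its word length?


The word length counts the number of generators (including inverses).
Listing each generator: s2, s1^(-1), s1, s1^(-1), s1^(-1)
There are 5 generators in this braid word.

5


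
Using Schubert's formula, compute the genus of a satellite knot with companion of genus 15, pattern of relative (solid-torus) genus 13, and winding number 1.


Schubert: g(satellite) = g_rel(pattern) + |winding| * g(companion),
where g_rel(pattern) is the genus of the pattern relative to the solid torus.
= 13 + 1 * 15
= 13 + 15 = 28

28


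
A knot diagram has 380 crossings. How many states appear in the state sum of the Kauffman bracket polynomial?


Each crossing contributes 2 choices (A-smoothing or B-smoothing).
Total states = 2^380 = 2462625387274654950767440006258975862817483704404090416746768337765357610718575663213391640930307227550414249394176

2462625387274654950767440006258975862817483704404090416746768337765357610718575663213391640930307227550414249394176


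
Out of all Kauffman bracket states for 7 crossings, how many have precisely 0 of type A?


We choose which 0 of 7 crossings get A-smoothings.
C(7, 0) = 7! / (0! * 7!)
= 1

1


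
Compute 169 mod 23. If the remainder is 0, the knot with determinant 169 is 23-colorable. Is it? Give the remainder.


Step 1: A knot is p-colorable if and only if p divides its determinant.
Step 2: Compute 169 mod 23.
169 = 7 * 23 + 8
Step 3: 169 mod 23 = 8
Step 4: The knot is 23-colorable: no

8


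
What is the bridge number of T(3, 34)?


The bridge number of T(p,q) is min(p,q).
min(3, 34) = 3

3


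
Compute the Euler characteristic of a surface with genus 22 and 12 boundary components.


chi = 2 - 2g - b
= 2 - 2*22 - 12
= 2 - 44 - 12 = -54

-54


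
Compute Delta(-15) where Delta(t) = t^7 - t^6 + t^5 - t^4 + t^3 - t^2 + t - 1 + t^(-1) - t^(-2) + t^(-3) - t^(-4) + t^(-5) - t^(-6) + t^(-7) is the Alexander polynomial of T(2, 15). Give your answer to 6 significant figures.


Substituting t = -15 into Delta(t) = t^7 - t^6 + t^5 - t^4 + t^3 - t^2 + t - 1 + t^(-1) - t^(-2) + t^(-3) - t^(-4) + t^(-5) - t^(-6) + t^(-7):
Term values: (-170859375) + (-11390625) + (-759375) + (-50625) + (-3375) + (-225) + (-15) + (-1) + (-0.0666667) + (-0.00444444) + (-0.000296296) + (-1.97531e-05) + (-1.31687e-06) + (-8.77915e-08) + (-5.85277e-09)
Sum = -183063616.1
Rounded to 6 significant figures: -1.83064e+08

-1.83064e+08


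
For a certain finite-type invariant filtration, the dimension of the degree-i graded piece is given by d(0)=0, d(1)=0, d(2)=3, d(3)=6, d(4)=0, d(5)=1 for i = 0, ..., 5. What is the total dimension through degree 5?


Total dimension = d(0) + d(1) + ... + d(5)
= 0 + 0 + 3 + 6 + 0 + 1
= 10

10


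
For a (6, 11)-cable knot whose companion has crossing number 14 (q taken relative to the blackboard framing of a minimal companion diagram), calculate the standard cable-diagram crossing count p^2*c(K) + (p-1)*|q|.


Step 1: Each of the c(K) crossings of the companion diagram becomes p*p = p^2 crossings among the p parallel strands, and each of the |q| twists s_1 s_2 ... s_(p-1) adds (p-1) crossings.
  Crossings = p^2 * c(K) + (p-1)*|q|
Step 2: = 6^2 * 14 + (6-1)*11
Step 3: = 36*14 + 5*11
Step 4: = 504 + 55 = 559

559


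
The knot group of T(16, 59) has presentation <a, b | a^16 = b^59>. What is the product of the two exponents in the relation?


The relation is a^16 = b^59.
Product of exponents = 16 * 59
= 944

944


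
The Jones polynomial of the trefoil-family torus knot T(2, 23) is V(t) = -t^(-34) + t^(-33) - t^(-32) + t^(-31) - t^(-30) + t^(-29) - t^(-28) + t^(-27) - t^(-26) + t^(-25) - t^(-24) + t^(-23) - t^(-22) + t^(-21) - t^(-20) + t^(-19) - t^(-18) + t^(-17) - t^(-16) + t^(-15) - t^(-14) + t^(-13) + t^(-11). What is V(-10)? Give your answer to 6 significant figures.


Substituting t = -10 into V(t) = -t^(-34) + t^(-33) - t^(-32) + t^(-31) - t^(-30) + t^(-29) - t^(-28) + t^(-27) - t^(-26) + t^(-25) - t^(-24) + t^(-23) - t^(-22) + t^(-21) - t^(-20) + t^(-19) - t^(-18) + t^(-17) - t^(-16) + t^(-15) - t^(-14) + t^(-13) + t^(-11):
  (-)t^(-34) = -1e-34
  (+)t^(-33) = -1e-33
  (-)t^(-32) = -1e-32
  (+)t^(-31) = -1e-31
  (-)t^(-30) = -1e-30
  (+)t^(-29) = -1e-29
  (-)t^(-28) = -1e-28
  (+)t^(-27) = -1e-27
  (-)t^(-26) = -1e-26
  (+)t^(-25) = -1e-25
  (-)t^(-24) = -1e-24
  (+)t^(-23) = -1e-23
  (-)t^(-22) = -1e-22
  (+)t^(-21) = -1e-21
  (-)t^(-20) = -1e-20
  (+)t^(-19) = -1e-19
  (-)t^(-18) = -1e-18
  (+)t^(-17) = -1e-17
  (-)t^(-16) = -1e-16
  (+)t^(-15) = -1e-15
  (-)t^(-14) = -1e-14
  (+)t^(-13) = -1e-13
  (+)t^(-11) = -1e-11
Sum = (-1e-34) + (-1e-33) + (-1e-32) + (-1e-31) + (-1e-30) + (-1e-29) + (-1e-28) + (-1e-27) + (-1e-26) + (-1e-25) + (-1e-24) + (-1e-23) + (-1e-22) + (-1e-21) + (-1e-20) + (-1e-19) + (-1e-18) + (-1e-17) + (-1e-16) + (-1e-15) + (-1e-14) + (-1e-13) + (-1e-11)
= -1.011111111e-11
Rounded to 6 significant figures: -1.01111e-11

-1.01111e-11


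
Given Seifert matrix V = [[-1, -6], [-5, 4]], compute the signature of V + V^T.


Step 1: V + V^T = [[-2, -11], [-11, 8]]
Step 2: trace = 6, det = -137
Step 3: Discriminant = 6^2 - 4*(-137) = 584
Step 4: Eigenvalues: 15.083, -9.08305
Step 5: Signature = (# positive eigenvalues) - (# negative eigenvalues) = 0

0


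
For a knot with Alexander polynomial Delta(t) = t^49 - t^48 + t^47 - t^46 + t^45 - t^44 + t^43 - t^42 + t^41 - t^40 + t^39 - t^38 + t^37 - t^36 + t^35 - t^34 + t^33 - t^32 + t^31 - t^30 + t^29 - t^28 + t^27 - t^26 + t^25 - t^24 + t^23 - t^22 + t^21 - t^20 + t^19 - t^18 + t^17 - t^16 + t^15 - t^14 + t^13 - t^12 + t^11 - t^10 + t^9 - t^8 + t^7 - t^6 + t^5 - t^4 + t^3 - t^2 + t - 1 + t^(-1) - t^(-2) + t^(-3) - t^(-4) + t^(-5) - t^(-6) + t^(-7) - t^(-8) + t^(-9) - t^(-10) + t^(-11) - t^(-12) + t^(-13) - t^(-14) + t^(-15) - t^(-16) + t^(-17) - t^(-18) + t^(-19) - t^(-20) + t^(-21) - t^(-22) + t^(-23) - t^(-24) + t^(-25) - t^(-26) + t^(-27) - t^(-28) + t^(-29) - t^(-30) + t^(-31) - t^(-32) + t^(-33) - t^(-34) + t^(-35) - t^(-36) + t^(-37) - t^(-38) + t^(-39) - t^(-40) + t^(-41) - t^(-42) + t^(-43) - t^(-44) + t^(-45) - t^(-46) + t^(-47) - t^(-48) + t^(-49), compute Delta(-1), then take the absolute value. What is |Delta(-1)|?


Step 1: The polynomial has 99 terms with alternating signs, exponents from 49 down to -49.
Step 2: Substitute t = -1. The i-th term has coefficient (-1)^i and exponent (m-i),
  so its value is (-1)^i * (-1)^(m-i) = (-1)^m = -1 for every i.
Step 3: All 99 terms equal -1, so Delta(-1) = 99 * (-1) = -99
Step 4: |Delta(-1)| = 99

99


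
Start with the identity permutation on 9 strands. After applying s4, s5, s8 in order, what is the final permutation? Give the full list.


Starting with identity [1, 2, 3, 4, 5, 6, 7, 8, 9].
Apply generators in sequence:
  After s4: [1, 2, 3, 5, 4, 6, 7, 8, 9]
  After s5: [1, 2, 3, 5, 6, 4, 7, 8, 9]
  After s8: [1, 2, 3, 5, 6, 4, 7, 9, 8]
Final permutation: [1, 2, 3, 5, 6, 4, 7, 9, 8]

[1, 2, 3, 5, 6, 4, 7, 9, 8]


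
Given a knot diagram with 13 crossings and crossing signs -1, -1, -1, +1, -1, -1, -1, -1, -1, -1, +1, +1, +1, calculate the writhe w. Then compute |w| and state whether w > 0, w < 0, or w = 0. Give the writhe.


Step 1: Count positive crossings (+1).
Positive crossings: 4
Step 2: Count negative crossings (-1).
Negative crossings: 9
Step 3: Writhe = (positive) - (negative)
w = 4 - 9 = -5
Step 4: |w| = 5, and w is negative

-5


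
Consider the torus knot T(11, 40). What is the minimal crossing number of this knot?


For a torus knot T(p, q) with gcd(p,q)=1,
the crossing number is min(p*(q-1), q*(p-1)).
p*(q-1) = 11*39 = 429
q*(p-1) = 40*10 = 400
min(429, 400) = 400

400


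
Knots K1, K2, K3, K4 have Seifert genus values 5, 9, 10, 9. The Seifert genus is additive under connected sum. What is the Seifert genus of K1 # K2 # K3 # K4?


The Seifert genus is additive under connected sum.
Seifert genus(K1 # K2 # K3 # K4) = (5) + (9) + (10) + (9)
= 33

33


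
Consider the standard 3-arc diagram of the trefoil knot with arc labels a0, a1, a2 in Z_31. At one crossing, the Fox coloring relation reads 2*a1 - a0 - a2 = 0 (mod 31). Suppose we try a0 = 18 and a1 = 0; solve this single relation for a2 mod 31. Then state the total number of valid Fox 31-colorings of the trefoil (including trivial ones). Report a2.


Step 1: Apply the given crossing relation 2*a1 - a0 - a2 = 0 (mod 31).
  a2 = 2*a1 - a0 mod 31
  a2 = 2*0 - 18 mod 31
  a2 = 0 - 18 mod 31
  a2 = -18 mod 31 = 13
Step 2: The trefoil has determinant 3.
  Number of Fox p-colorings (p prime) is p^2 if p = 3, else p.
  Since 31 does not divide 3, only trivial (constant) colorings exist.
  (So the trial a0 = 18, a1 = 0 with a0 != a1 does NOT extend to a valid coloring of the whole trefoil: the other two crossing relations require 3*(a1 - a0) = 0 (mod 31), which fails.)
  Total colorings = 31
Step 3: a2 = 13, total Fox 31-colorings = 31

13


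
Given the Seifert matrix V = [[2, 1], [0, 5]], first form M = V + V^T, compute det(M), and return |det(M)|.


Step 1: Form V + V^T where V = [[2, 1], [0, 5]]
  V^T = [[2, 0], [1, 5]]
  V + V^T = [[4, 1], [1, 10]]
Step 2: det(V + V^T) = 4*10 - 1*1
  = 40 - 1 = 39
Step 3: Knot determinant = |det(V + V^T)| = |39| = 39

39


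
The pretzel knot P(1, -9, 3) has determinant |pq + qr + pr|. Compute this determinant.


Step 1: Compute pq + qr + pr.
pq = 1*(-9) = -9
qr = (-9)*3 = -27
pr = 1*3 = 3
pq + qr + pr = -9 + (-27) + 3 = -33
Step 2: Take absolute value.
det(P(1,-9,3)) = |-33| = 33

33


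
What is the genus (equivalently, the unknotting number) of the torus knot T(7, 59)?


For a torus knot T(p,q), both the unknotting number and genus equal (p-1)(q-1)/2.
= (7-1)(59-1)/2
= 6*58/2
= 348/2 = 174

174


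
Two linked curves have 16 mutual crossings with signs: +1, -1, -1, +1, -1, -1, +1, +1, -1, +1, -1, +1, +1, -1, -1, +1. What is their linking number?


Step 1: Count positive crossings: 8
Step 2: Count negative crossings: 8
Step 3: Sum of signs = 8 - 8 = 0
Step 4: Linking number = sum/2 = 0/2 = 0

0


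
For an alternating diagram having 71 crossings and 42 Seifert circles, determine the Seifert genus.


For alternating knots, g = (c - s + 1)/2.
= (71 - 42 + 1)/2
= 30/2 = 15

15


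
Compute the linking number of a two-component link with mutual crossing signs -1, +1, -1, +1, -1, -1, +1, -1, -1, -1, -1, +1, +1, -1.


Step 1: Count positive crossings: 5
Step 2: Count negative crossings: 9
Step 3: Sum of signs = 5 - 9 = -4
Step 4: Linking number = sum/2 = -4/2 = -2

-2


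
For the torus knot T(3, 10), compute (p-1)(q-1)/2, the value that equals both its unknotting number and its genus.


For a torus knot T(p,q), both the unknotting number and genus equal (p-1)(q-1)/2.
= (3-1)(10-1)/2
= 2*9/2
= 18/2 = 9

9


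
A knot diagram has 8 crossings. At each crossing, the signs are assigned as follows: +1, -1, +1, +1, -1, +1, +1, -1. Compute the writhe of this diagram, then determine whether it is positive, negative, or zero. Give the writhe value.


Step 1: Count positive crossings (+1).
Positive crossings: 5
Step 2: Count negative crossings (-1).
Negative crossings: 3
Step 3: Writhe = (positive) - (negative)
w = 5 - 3 = 2
Step 4: |w| = 2, and w is positive

2


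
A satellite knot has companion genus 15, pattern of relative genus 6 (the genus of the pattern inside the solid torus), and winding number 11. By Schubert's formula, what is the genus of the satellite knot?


Schubert: g(satellite) = g_rel(pattern) + |winding| * g(companion),
where g_rel(pattern) is the genus of the pattern relative to the solid torus.
= 6 + 11 * 15
= 6 + 165 = 171

171


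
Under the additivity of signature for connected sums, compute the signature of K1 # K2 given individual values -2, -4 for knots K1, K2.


The signature is additive under connected sum.
signature(K1 # K2) = (-2) + (-4)
= -6

-6


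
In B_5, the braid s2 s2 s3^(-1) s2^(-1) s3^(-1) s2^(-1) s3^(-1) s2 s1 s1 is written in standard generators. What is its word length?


The word length counts the number of generators (including inverses).
Listing each generator: s2, s2, s3^(-1), s2^(-1), s3^(-1), s2^(-1), s3^(-1), s2, s1, s1
There are 10 generators in this braid word.

10


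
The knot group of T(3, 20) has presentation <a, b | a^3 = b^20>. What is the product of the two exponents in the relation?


The relation is a^3 = b^20.
Product of exponents = 3 * 20
= 60

60


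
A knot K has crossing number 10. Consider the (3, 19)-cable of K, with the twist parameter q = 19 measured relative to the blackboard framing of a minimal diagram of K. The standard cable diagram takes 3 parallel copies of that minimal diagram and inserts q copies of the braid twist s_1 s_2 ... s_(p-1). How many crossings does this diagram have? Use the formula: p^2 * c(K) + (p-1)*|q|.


Step 1: Each of the c(K) crossings of the companion diagram becomes p*p = p^2 crossings among the p parallel strands, and each of the |q| twists s_1 s_2 ... s_(p-1) adds (p-1) crossings.
  Crossings = p^2 * c(K) + (p-1)*|q|
Step 2: = 3^2 * 10 + (3-1)*19
Step 3: = 9*10 + 2*19
Step 4: = 90 + 38 = 128

128


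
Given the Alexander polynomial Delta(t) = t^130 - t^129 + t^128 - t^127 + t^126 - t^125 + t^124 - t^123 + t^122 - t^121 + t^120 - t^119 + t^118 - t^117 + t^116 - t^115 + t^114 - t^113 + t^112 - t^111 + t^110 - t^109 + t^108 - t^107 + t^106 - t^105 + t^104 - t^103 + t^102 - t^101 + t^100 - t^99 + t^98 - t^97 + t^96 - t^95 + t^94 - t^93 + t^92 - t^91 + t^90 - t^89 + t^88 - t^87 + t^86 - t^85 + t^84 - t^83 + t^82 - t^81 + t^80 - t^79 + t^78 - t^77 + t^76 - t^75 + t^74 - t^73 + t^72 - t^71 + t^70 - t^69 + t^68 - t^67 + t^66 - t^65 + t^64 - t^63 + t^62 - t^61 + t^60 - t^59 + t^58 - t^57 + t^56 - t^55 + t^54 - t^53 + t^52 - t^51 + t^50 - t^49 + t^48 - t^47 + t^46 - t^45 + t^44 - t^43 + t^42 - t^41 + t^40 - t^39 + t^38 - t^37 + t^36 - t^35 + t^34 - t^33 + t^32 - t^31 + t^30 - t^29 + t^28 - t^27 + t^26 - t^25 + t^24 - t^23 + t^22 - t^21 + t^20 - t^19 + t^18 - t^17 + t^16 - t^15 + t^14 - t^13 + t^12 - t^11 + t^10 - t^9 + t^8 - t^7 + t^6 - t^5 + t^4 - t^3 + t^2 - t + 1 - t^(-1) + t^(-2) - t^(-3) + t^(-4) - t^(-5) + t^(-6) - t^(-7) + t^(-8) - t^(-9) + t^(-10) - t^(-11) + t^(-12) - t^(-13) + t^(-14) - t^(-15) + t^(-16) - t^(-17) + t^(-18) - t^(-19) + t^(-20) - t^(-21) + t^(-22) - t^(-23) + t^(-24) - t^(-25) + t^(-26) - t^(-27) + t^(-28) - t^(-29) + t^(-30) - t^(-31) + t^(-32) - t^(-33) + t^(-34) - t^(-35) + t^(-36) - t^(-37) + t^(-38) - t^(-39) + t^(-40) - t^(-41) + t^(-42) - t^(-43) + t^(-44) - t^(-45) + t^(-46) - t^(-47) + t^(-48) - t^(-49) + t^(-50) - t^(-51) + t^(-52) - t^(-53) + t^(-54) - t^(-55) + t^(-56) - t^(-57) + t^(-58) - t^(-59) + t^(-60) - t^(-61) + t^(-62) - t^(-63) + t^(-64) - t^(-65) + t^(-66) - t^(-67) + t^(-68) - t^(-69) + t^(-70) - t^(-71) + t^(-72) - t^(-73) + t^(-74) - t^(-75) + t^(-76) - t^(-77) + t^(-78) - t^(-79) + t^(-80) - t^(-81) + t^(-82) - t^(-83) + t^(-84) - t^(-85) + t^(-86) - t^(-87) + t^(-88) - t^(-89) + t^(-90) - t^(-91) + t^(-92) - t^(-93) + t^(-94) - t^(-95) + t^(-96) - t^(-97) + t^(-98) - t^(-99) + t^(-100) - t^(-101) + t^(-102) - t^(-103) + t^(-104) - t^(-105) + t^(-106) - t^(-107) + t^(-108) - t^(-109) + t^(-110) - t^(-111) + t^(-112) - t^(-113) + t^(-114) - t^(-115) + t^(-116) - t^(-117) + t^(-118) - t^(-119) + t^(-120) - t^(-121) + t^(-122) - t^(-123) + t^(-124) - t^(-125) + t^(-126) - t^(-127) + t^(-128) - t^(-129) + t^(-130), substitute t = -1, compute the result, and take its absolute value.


Step 1: The polynomial has 261 terms with alternating signs, exponents from 130 down to -130.
Step 2: Substitute t = -1. The i-th term has coefficient (-1)^i and exponent (m-i),
  so its value is (-1)^i * (-1)^(m-i) = (-1)^m = 1 for every i.
Step 3: All 261 terms equal 1, so Delta(-1) = 261 * (1) = 261
Step 4: |Delta(-1)| = 261

261
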